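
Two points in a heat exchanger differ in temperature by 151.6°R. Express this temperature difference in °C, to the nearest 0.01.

An interval of 1°R corresponds to 5/9°C.
151.6 × 5/9 = 84.22.

84.22°C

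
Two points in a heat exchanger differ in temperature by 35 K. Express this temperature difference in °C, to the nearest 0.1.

35.0°C

Kelvin and Celsius degrees are the same size, so the interval is unchanged: 35.0.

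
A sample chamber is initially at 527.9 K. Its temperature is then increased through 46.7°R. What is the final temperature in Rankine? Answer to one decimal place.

996.9°R

Initial temperature in Celsius: 527.9 - 273.15 = 254.7500°C.
The 46.7°R change is an interval, so only the factor 5/9 applies: +46.7 × 5/9 = +25.9444°C.
Final Celsius temperature: 254.7500 + 25.9444 = 280.6944°C.
In Rankine: 280.6944 × 1.8 + 491.67 = 996.9°R.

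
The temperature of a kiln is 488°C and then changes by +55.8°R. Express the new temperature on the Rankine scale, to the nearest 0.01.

The 55.8°R change is an interval, so only the factor 5/9 applies: +55.8 × 5/9 = +31.0000°C.
Final Celsius temperature: 488.0000 + 31.0000 = 519.0000°C.
In Rankine: 519.0000 × 1.8 + 491.67 = 1425.87°R.

1425.87°R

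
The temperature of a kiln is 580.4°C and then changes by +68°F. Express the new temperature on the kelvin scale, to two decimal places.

The 68°F change is an interval, so only the factor 5/9 applies: +68 × 5/9 = +37.7778°C.
Final Celsius temperature: 580.4000 + 37.7778 = 618.1778°C.
In kelvin: 618.1778 + 273.15 = 891.33 K.

891.33 K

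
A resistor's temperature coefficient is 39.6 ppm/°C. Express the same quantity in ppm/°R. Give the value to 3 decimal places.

The quantity depends on a temperature interval, so only the ratio of degree sizes applies; the offset between the scales is irrelevant.
A change of 1°R is a change of 5/9°C, so per °R the value is 39.6 × 5/9 = 22.000.

22.000 ppm/°R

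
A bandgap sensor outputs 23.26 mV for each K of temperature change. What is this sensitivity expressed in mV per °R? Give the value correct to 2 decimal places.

12.92 mV per °R

Since only a temperature interval is involved, the additive offset between the scales drops out.
A change of 1°R is a change of 5/9 K, so per °R the value is 23.26 × 5/9 = 12.92.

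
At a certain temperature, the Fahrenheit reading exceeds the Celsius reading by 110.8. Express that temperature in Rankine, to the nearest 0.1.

Let x be the Fahrenheit reading; then the Celsius reading is 5/9·x - 17.7778.
(5/9·x - 17.7778) - x = -110.8  ⇒  (-4/9)·x = -93.0222  ⇒  x = 209.3000°F.
In Celsius: (209.3 - 32) × 5/9 = 98.5000°C.
In Rankine: 98.5000 × 1.8 + 491.67 = 669.0°R.

669.0°R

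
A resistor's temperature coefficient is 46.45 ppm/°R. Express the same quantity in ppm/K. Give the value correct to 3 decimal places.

83.610 ppm/K

Since only a temperature interval is involved, the additive offset between the scales drops out.
A change of 1 K is a change of 1.8°R, so per K the value is 46.45 × 1.8 = 83.610.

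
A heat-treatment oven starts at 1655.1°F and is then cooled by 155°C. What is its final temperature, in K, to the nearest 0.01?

Initial temperature in Celsius: (1655.1 - 32) × 5/9 = 901.7222°C.
Final Celsius temperature: 901.7222 - 155.0000 = 746.7222°C.
In kelvin: 746.7222 + 273.15 = 1019.87 K.

1019.87 K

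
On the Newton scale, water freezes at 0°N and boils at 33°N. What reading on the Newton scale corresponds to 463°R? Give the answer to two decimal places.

-5.26°N

First in Celsius: (463 - 491.67) × 5/9 = -15.9278°C.
Linearly onto the Newton scale: 0 + (-15.9278 / 100) × (33 - 0) = -5.26°N.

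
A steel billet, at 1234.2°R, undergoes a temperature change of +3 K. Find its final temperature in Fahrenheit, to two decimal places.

779.93°F

Initial temperature in Celsius: (1234.2 - 491.67) × 5/9 = 412.5167°C.
The 3 K change is an interval; Kelvin and Celsius degrees are the same size, so ΔC = +3°C.
Final Celsius temperature: 412.5167 + 3.0000 = 415.5167°C.
In Fahrenheit: 415.5167 × 1.8 + 32 = 779.93°F.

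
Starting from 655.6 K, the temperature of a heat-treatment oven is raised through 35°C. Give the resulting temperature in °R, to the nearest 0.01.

1243.08°R

Initial temperature in Celsius: 655.6 - 273.15 = 382.4500°C.
Final Celsius temperature: 382.4500 + 35.0000 = 417.4500°C.
In Rankine: 417.4500 × 1.8 + 491.67 = 1243.08°R.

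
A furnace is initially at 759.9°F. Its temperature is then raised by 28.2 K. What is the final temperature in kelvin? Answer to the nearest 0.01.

Initial temperature in Celsius: (759.9 - 32) × 5/9 = 404.3889°C.
The 28.2 K change is an interval; Kelvin and Celsius degrees are the same size, so ΔC = +28.2°C.
Final Celsius temperature: 404.3889 + 28.2000 = 432.5889°C.
In kelvin: 432.5889 + 273.15 = 705.74 K.

705.74 K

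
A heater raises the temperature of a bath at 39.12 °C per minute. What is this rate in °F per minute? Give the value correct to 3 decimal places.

Since only a temperature interval is involved, the additive offset between the scales drops out.
A change of 1°C is a change of 1.8°F, so 39.12 × 1.8 = 70.416.

70.416 °F/minute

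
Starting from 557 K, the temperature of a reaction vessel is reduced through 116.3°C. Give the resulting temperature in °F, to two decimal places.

Initial temperature in Celsius: 557 - 273.15 = 283.8500°C.
Final Celsius temperature: 283.8500 - 116.3000 = 167.5500°C.
In Fahrenheit: 167.5500 × 1.8 + 32 = 333.59°F.

333.59°F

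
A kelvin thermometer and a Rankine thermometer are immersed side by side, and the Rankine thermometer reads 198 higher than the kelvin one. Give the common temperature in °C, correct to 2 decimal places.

-25.65°C

Let x be the kelvin reading; then the Rankine reading is 1.8·x.
(1.8·x) - x = 198  ⇒  (0.8)·x = 198  ⇒  x = 247.5000 K.
In Celsius: 247.5 - 273.15 = -25.65°C.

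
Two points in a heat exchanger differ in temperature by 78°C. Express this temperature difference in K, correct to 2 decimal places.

Celsius and kelvin degrees are the same size, so the interval is unchanged: 78.00.

78.00 K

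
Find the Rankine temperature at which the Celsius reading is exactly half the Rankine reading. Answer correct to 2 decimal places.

4916.70°R

Let R be the Rankine reading. The Celsius reading is C = 5/9·R - 273.15.
Require C = 0.5·R: 5/9·R - 273.15 = 0.5·R.
(1/18)·R = 273.15  ⇒  R = 4916.70.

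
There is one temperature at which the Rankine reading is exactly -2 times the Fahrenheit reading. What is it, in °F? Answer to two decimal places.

-153.22°F

Let F be the Fahrenheit reading. The Rankine reading is R = 1·F + 459.67.
Require R = -2·F: 1·F + 459.67 = -2·F.
(3)·F = -459.67  ⇒  F = -153.22.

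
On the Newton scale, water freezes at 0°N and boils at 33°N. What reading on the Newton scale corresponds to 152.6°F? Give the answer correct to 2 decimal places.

22.11°N

First in Celsius: (152.6 - 32) × 5/9 = 67.0000°C.
Linearly onto the Newton scale: 0 + (67.0000 / 100) × (33 - 0) = 22.11°N.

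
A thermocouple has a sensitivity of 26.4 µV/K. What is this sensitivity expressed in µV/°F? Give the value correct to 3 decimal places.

Since only a temperature interval is involved, the additive offset between the scales drops out.
A change of 1°F is a change of 5/9 K, so per °F the value is 26.4 × 5/9 = 14.667.

14.667 µV/°F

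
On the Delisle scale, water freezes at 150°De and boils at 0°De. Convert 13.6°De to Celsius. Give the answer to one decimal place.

Linear interpolation between the fixed points: C = (13.6 - 150) × 100 / (0 - 150) = 90.9333°C.

90.9°C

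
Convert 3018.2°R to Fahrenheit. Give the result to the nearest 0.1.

In Celsius: (3018.2 - 491.67) × 5/9 = 1403.6278°C.
In Fahrenheit: 1403.6278 × 1.8 + 32 = 2558.5°F.

2558.5°F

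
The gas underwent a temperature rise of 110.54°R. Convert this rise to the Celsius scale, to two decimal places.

Only the scale ratio 5/9 matters for a change in temperature.
110.54 × 5/9 = 61.41.

61.41°C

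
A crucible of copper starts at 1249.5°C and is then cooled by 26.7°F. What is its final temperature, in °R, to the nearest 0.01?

The 26.7°F change is an interval, so only the factor 5/9 applies: -26.7 × 5/9 = -14.8333°C.
Final Celsius temperature: 1249.5000 - 14.8333 = 1234.6667°C.
In Rankine: 1234.6667 × 1.8 + 491.67 = 2714.07°R.

2714.07°R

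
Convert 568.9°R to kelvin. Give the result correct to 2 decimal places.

In Celsius: (568.9 - 491.67) × 5/9 = 42.9056°C.
In kelvin: 42.9056 + 273.15 = 316.06 K.

316.06 K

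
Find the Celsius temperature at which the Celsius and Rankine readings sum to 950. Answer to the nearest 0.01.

163.69°C

Let C be the Celsius reading. The Rankine reading is R = 1.8·C + 491.67.
Require C + R = 950: (2.8)·C + 491.67 = 950.
C = (950 - 491.67) / (2.8) = 163.69.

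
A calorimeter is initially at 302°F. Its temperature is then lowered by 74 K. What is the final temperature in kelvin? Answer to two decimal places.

349.15 K

Initial temperature in Celsius: (302 - 32) × 5/9 = 150.0000°C.
The 74 K change is an interval; Kelvin and Celsius degrees are the same size, so ΔC = -74°C.
Final Celsius temperature: 150.0000 - 74.0000 = 76.0000°C.
In kelvin: 76.0000 + 273.15 = 349.15 K.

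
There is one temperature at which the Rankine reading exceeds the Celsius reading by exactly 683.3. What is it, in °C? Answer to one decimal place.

239.5°C

Let C be the Celsius reading. The Rankine reading is R = 1.8·C + 491.67.
Require R - C = 683.3: (0.8)·C + 491.67 = 683.3.
C = (683.3 - 491.67) / (0.8) = 239.5.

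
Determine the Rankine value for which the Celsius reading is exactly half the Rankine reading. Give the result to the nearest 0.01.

4916.70°R

Let R be the Rankine reading. The Celsius reading is C = 5/9·R - 273.15.
Require C = 0.5·R: 5/9·R - 273.15 = 0.5·R.
(1/18)·R = 273.15  ⇒  R = 4916.70.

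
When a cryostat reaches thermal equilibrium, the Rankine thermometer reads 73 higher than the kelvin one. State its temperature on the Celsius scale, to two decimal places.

-181.90°C

Let x be the kelvin reading; then the Rankine reading is 1.8·x.
(1.8·x) - x = 73  ⇒  (0.8)·x = 73  ⇒  x = 91.2500 K.
In Celsius: 91.25 - 273.15 = -181.90°C.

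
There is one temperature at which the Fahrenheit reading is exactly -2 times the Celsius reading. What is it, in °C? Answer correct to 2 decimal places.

-8.42°C

Let C be the Celsius reading. The Fahrenheit reading is F = 1.8·C + 32.
Require F = -2·C: 1.8·C + 32 = -2·C.
(3.8)·C = -32  ⇒  C = -8.42.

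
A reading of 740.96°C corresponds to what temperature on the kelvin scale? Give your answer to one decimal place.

1014.1 K

In kelvin: 740.9600 + 273.15 = 1014.1 K.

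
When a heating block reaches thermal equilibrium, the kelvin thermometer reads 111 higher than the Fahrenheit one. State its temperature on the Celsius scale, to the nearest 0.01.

Let x be the Fahrenheit reading; then the kelvin reading is 5/9·x + 255.372.
(5/9·x + 255.372) - x = 111  ⇒  (-4/9)·x = -144.372  ⇒  x = 324.8375°F.
In Celsius: (324.8375 - 32) × 5/9 = 162.69°C.

162.69°C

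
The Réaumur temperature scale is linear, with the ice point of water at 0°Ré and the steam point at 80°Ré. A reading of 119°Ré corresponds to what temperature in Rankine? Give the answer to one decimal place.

759.4°R

Linear interpolation between the fixed points: C = (119 - 0) × 100 / (80 - 0) = 148.7500°C.
Then 148.7500 × 1.8 + 491.67 = 759.4°R.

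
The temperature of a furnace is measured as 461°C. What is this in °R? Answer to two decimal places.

1321.47°R

In Rankine: 461.0000 × 1.8 + 491.67 = 1321.47°R.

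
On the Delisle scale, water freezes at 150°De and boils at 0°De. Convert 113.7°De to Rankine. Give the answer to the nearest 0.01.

535.23°R

Linear interpolation between the fixed points: C = (113.7 - 150) × 100 / (0 - 150) = 24.2000°C.
Then 24.2000 × 1.8 + 491.67 = 535.23°R.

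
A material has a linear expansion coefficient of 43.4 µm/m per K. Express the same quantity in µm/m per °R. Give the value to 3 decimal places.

24.111 µm/m per °R

The quantity depends on a temperature interval, so only the ratio of degree sizes applies; the offset between the scales is irrelevant.
A change of 1°R is a change of 5/9 K, so per °R the value is 43.4 × 5/9 = 24.111.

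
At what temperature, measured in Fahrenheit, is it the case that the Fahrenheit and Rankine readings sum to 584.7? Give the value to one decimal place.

Let F be the Fahrenheit reading. The Rankine reading is R = 1·F + 459.67.
Require F + R = 584.7: (2)·F + 459.67 = 584.7.
F = (584.7 - 459.67) / (2) = 62.5.

62.5°F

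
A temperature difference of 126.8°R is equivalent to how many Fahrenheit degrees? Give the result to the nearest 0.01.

126.80°F

Rankine and Fahrenheit degrees are the same size, so the interval is unchanged: 126.80.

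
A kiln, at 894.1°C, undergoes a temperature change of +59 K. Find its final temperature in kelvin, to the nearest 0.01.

The 59 K change is an interval; Kelvin and Celsius degrees are the same size, so ΔC = +59°C.
Final Celsius temperature: 894.1000 + 59.0000 = 953.1000°C.
In kelvin: 953.1000 + 273.15 = 1226.25 K.

1226.25 K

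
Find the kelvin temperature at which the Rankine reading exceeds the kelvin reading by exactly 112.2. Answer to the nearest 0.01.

140.25 K

Let K be the kelvin reading. The Rankine reading is R = 1.8·K.
Require R - K = 112.2: (0.8)·K = 112.2.
K = (112.2) / (0.8) = 140.25.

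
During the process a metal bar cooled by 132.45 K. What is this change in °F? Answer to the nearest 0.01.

For a temperature interval the offset drops out; only the factor 1.8 applies.
132.45 × 1.8 = 238.41.

238.41°F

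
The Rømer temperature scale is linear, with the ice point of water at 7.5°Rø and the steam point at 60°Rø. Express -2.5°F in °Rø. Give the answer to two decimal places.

-2.56°Rø

First in Celsius: (-2.5 - 32) × 5/9 = -19.1667°C.
Linearly onto the Rømer scale: 7.5 + (-19.1667 / 100) × (60 - 7.5) = -2.56°Rø.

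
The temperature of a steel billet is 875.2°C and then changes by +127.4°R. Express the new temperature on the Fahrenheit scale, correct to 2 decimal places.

1734.76°F

The 127.4°R change is an interval, so only the factor 5/9 applies: +127.4 × 5/9 = +70.7778°C.
Final Celsius temperature: 875.2000 + 70.7778 = 945.9778°C.
In Fahrenheit: 945.9778 × 1.8 + 32 = 1734.76°F.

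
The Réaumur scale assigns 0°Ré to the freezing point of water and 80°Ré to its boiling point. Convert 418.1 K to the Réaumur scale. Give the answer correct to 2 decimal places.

First in Celsius: 418.1 - 273.15 = 144.9500°C.
Linearly onto the Réaumur scale: 0 + (144.9500 / 100) × (80 - 0) = 115.96°Ré.

115.96°Ré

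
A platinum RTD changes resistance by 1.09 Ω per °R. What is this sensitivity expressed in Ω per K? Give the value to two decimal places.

1.96 Ω per K

Since only a temperature interval is involved, the additive offset between the scales drops out.
A change of 1 K is a change of 1.8°R, so per K the value is 1.09 × 1.8 = 1.96.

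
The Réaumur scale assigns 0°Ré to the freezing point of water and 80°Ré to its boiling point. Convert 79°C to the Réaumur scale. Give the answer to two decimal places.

Linearly onto the Réaumur scale: 0 + (79.0000 / 100) × (80 - 0) = 63.20°Ré.

63.20°Ré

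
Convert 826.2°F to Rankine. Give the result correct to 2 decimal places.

1285.87°R

In Celsius: (826.2 - 32) × 5/9 = 441.2222°C.
In Rankine: 441.2222 × 1.8 + 491.67 = 1285.87°R.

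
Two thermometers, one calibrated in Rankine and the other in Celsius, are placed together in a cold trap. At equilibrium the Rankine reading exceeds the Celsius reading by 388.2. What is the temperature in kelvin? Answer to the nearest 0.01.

143.81 K

Let x be the Rankine reading; then the Celsius reading is 5/9·x - 273.15.
(5/9·x - 273.15) - x = -388.2  ⇒  (-4/9)·x = -115.05  ⇒  x = 258.8625°R.
In Celsius: (258.8625 - 491.67) × 5/9 = -129.3375°C.
In kelvin: -129.3375 + 273.15 = 143.81 K.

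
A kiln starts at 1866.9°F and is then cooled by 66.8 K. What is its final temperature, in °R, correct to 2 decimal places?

2206.33°R

Initial temperature in Celsius: (1866.9 - 32) × 5/9 = 1019.3889°C.
The 66.8 K change is an interval; Kelvin and Celsius degrees are the same size, so ΔC = -66.8°C.
Final Celsius temperature: 1019.3889 - 66.8000 = 952.5889°C.
In Rankine: 952.5889 × 1.8 + 491.67 = 2206.33°R.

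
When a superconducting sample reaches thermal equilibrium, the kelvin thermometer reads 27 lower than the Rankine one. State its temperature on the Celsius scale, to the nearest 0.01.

Let x be the Rankine reading; then the kelvin reading is 5/9·x.
(5/9·x) - x = -27  ⇒  (-4/9)·x = -27  ⇒  x = 60.7500°R.
In Celsius: (60.75 - 491.67) × 5/9 = -239.40°C.

-239.40°C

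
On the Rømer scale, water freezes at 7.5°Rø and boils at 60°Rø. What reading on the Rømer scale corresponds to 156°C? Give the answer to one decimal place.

89.4°Rø

Linearly onto the Rømer scale: 7.5 + (156.0000 / 100) × (60 - 7.5) = 89.4°Rø.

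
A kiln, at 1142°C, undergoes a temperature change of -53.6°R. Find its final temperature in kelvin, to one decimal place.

1385.4 K

The 53.6°R change is an interval, so only the factor 5/9 applies: -53.6 × 5/9 = -29.7778°C.
Final Celsius temperature: 1142.0000 - 29.7778 = 1112.2222°C.
In kelvin: 1112.2222 + 273.15 = 1385.4 K.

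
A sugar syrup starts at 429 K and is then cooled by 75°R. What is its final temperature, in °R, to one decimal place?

697.2°R

Initial temperature in Celsius: 429 - 273.15 = 155.8500°C.
The 75°R change is an interval, so only the factor 5/9 applies: -75 × 5/9 = -41.6667°C.
Final Celsius temperature: 155.8500 - 41.6667 = 114.1833°C.
In Rankine: 114.1833 × 1.8 + 491.67 = 697.2°R.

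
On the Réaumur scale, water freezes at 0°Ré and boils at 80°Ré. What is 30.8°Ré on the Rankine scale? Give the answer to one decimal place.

Linear interpolation between the fixed points: C = (30.8 - 0) × 100 / (80 - 0) = 38.5000°C.
Then 38.5000 × 1.8 + 491.67 = 561.0°R.

561.0°R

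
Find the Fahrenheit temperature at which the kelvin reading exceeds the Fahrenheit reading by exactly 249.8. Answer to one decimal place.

Let F be the Fahrenheit reading. The kelvin reading is K = 5/9·F + 255.372.
Require K - F = 249.8: (-4/9)·F + 255.372 = 249.8.
F = (249.8 - 255.372) / (-4/9) = 12.5.

12.5°F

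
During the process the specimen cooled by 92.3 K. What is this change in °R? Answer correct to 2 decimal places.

Only the scale ratio 1.8 matters for a change in temperature.
92.3 × 1.8 = 166.14.

166.14°R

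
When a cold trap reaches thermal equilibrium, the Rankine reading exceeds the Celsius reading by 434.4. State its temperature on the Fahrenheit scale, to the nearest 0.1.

-96.9°F

Let x be the Rankine reading; then the Celsius reading is 5/9·x - 273.15.
(5/9·x - 273.15) - x = -434.4  ⇒  (-4/9)·x = -161.25  ⇒  x = 362.8125°R.
In Celsius: (362.8125 - 491.67) × 5/9 = -71.5875°C.
In Fahrenheit: -71.5875 × 1.8 + 32 = -96.9°F.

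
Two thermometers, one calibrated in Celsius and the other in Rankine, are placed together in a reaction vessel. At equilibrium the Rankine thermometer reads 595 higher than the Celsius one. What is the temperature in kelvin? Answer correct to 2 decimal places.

Let x be the Celsius reading; then the Rankine reading is 1.8·x + 491.67.
(1.8·x + 491.67) - x = 595  ⇒  (0.8)·x = 103.33  ⇒  x = 129.1625°C.
In kelvin: 129.1625 + 273.15 = 402.31 K.

402.31 K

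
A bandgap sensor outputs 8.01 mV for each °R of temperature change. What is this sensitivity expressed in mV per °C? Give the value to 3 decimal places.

Since only a temperature interval is involved, the additive offset between the scales drops out.
A change of 1°C is a change of 1.8°R, so per °C the value is 8.01 × 1.8 = 14.418.

14.418 mV per °C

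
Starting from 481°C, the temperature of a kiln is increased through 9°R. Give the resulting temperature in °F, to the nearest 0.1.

906.8°F

The 9°R change is an interval, so only the factor 5/9 applies: +9 × 5/9 = +5.0000°C.
Final Celsius temperature: 481.0000 + 5.0000 = 486.0000°C.
In Fahrenheit: 486.0000 × 1.8 + 32 = 906.8°F.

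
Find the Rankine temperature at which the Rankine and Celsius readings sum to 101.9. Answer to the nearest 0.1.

241.1°R

Let R be the Rankine reading. The Celsius reading is C = 5/9·R - 273.15.
Require R + C = 101.9: (14/9)·R - 273.15 = 101.9.
R = (101.9 + 273.15) / (14/9) = 241.1.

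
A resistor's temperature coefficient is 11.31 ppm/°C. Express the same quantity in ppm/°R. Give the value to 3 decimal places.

The quantity depends on a temperature interval, so only the ratio of degree sizes applies; the offset between the scales is irrelevant.
A change of 1°R is a change of 5/9°C, so per °R the value is 11.31 × 5/9 = 6.283.

6.283 ppm/°R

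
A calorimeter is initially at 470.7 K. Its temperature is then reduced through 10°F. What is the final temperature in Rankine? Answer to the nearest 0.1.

Initial temperature in Celsius: 470.7 - 273.15 = 197.5500°C.
The 10°F change is an interval, so only the factor 5/9 applies: -10 × 5/9 = -5.5556°C.
Final Celsius temperature: 197.5500 - 5.5556 = 191.9944°C.
In Rankine: 191.9944 × 1.8 + 491.67 = 837.3°R.

837.3°R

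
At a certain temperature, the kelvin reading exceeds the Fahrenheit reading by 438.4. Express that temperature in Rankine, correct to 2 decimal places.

47.86°R

Let x be the kelvin reading; then the Fahrenheit reading is 1.8·x - 459.67.
(1.8·x - 459.67) - x = -438.4  ⇒  (0.8)·x = 21.27  ⇒  x = 26.5875 K.
In Celsius: 26.5875 - 273.15 = -246.5625°C.
In Rankine: -246.5625 × 1.8 + 491.67 = 47.86°R.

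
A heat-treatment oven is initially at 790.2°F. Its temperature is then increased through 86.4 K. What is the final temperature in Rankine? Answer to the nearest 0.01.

Initial temperature in Celsius: (790.2 - 32) × 5/9 = 421.2222°C.
The 86.4 K change is an interval; Kelvin and Celsius degrees are the same size, so ΔC = +86.4°C.
Final Celsius temperature: 421.2222 + 86.4000 = 507.6222°C.
In Rankine: 507.6222 × 1.8 + 491.67 = 1405.39°R.

1405.39°R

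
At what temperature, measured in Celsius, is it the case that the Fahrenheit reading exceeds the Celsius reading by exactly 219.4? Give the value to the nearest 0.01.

Let C be the Celsius reading. The Fahrenheit reading is F = 1.8·C + 32.
Require F - C = 219.4: (0.8)·C + 32 = 219.4.
C = (219.4 - 32) / (0.8) = 234.25.

234.25°C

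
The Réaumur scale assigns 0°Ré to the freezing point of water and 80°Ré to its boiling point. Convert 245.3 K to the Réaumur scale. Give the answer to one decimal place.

-22.3°Ré

First in Celsius: 245.3 - 273.15 = -27.8500°C.
Linearly onto the Réaumur scale: 0 + (-27.8500 / 100) × (80 - 0) = -22.3°Ré.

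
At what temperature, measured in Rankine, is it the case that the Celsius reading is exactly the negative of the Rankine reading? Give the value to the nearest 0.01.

Let R be the Rankine reading. The Celsius reading is C = 5/9·R - 273.15.
Require C = -1·R: 5/9·R - 273.15 = -1·R.
(14/9)·R = 273.15  ⇒  R = 175.60.

175.60°R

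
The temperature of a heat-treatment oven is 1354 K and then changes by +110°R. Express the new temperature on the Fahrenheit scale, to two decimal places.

2087.53°F

Initial temperature in Celsius: 1354 - 273.15 = 1080.8500°C.
The 110°R change is an interval, so only the factor 5/9 applies: +110 × 5/9 = +61.1111°C.
Final Celsius temperature: 1080.8500 + 61.1111 = 1141.9611°C.
In Fahrenheit: 1141.9611 × 1.8 + 32 = 2087.53°F.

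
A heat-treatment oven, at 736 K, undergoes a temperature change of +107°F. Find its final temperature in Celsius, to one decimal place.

522.3°C

Initial temperature in Celsius: 736 - 273.15 = 462.8500°C.
The 107°F change is an interval, so only the factor 5/9 applies: +107 × 5/9 = +59.4444°C.
Final Celsius temperature: 462.8500 + 59.4444 = 522.2944°C.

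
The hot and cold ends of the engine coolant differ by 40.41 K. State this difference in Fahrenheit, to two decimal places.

An interval of 1 K corresponds to 1.8°F.
40.41 × 1.8 = 72.74.

72.74°F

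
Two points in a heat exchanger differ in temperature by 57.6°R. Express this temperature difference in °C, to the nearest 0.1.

Only the scale ratio 5/9 matters for a change in temperature.
57.6 × 5/9 = 32.0.

32.0°C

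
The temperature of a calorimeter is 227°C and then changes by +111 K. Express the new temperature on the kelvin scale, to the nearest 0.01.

611.15 K

The 111 K change is an interval; Kelvin and Celsius degrees are the same size, so ΔC = +111°C.
Final Celsius temperature: 227.0000 + 111.0000 = 338.0000°C.
In kelvin: 338.0000 + 273.15 = 611.15 K.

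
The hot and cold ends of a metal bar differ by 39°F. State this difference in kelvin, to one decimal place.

21.7 K

For a temperature interval the offset drops out; only the factor 5/9 applies.
39 × 5/9 = 21.7.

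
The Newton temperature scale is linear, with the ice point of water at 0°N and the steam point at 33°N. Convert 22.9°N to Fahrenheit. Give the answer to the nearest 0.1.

156.9°F

Linear interpolation between the fixed points: C = (22.9 - 0) × 100 / (33 - 0) = 69.3939°C.
Then 69.3939 × 1.8 + 32 = 156.9°F.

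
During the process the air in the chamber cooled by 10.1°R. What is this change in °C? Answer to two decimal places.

An interval of 1°R corresponds to 5/9°C.
10.1 × 5/9 = 5.61.

5.61°C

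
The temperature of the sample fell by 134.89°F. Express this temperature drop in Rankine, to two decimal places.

134.89°R

Fahrenheit and Rankine degrees are the same size, so the interval is unchanged: 134.89.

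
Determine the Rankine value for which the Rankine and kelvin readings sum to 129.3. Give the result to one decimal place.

83.1°R

Let R be the Rankine reading. The kelvin reading is K = 5/9·R.
Require R + K = 129.3: (14/9)·R = 129.3.
R = (129.3) / (14/9) = 83.1.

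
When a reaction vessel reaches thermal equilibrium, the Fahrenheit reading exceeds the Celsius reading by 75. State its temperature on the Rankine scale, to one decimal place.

Let x be the Fahrenheit reading; then the Celsius reading is 5/9·x - 17.7778.
(5/9·x - 17.7778) - x = -75  ⇒  (-4/9)·x = -57.2222  ⇒  x = 128.7500°F.
In Celsius: (128.75 - 32) × 5/9 = 53.7500°C.
In Rankine: 53.7500 × 1.8 + 491.67 = 588.4°R.

588.4°R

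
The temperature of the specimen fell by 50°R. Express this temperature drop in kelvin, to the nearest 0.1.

An interval of 1°R corresponds to 5/9 K.
50 × 5/9 = 27.8.

27.8 K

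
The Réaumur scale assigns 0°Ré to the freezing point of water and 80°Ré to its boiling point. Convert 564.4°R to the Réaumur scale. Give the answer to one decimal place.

32.3°Ré

First in Celsius: (564.4 - 491.67) × 5/9 = 40.4056°C.
Linearly onto the Réaumur scale: 0 + (40.4056 / 100) × (80 - 0) = 32.3°Ré.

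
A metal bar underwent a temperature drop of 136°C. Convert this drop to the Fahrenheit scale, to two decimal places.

An interval of 1°C corresponds to 1.8°F.
136 × 1.8 = 244.80.

244.80°F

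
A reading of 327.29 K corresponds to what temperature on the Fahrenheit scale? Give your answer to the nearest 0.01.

129.45°F

In Celsius: 327.29 - 273.15 = 54.1400°C.
In Fahrenheit: 54.1400 × 1.8 + 32 = 129.45°F.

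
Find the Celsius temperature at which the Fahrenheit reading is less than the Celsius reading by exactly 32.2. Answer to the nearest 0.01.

-80.25°C

Let C be the Celsius reading. The Fahrenheit reading is F = 1.8·C + 32.
Require F - C = -32.2: (0.8)·C + 32 = -32.2.
C = (-32.2 - 32) / (0.8) = -80.25.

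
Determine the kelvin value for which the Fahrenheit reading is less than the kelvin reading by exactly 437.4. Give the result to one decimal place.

27.8 K

Let K be the kelvin reading. The Fahrenheit reading is F = 1.8·K - 459.67.
Require F - K = -437.4: (0.8)·K - 459.67 = -437.4.
K = (-437.4 + 459.67) / (0.8) = 27.8.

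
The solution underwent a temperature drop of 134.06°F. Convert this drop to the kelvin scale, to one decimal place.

An interval of 1°F corresponds to 5/9 K.
134.06 × 5/9 = 74.5.

74.5 K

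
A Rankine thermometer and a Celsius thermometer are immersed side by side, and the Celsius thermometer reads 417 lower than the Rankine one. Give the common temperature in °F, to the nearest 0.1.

-136.0°F

Let x be the Rankine reading; then the Celsius reading is 5/9·x - 273.15.
(5/9·x - 273.15) - x = -417  ⇒  (-4/9)·x = -143.85  ⇒  x = 323.6625°R.
In Celsius: (323.6625 - 491.67) × 5/9 = -93.3375°C.
In Fahrenheit: -93.3375 × 1.8 + 32 = -136.0°F.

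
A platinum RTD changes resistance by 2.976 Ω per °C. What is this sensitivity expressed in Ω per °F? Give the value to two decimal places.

The quantity depends on a temperature interval, so only the ratio of degree sizes applies; the offset between the scales is irrelevant.
A change of 1°F is a change of 5/9°C, so per °F the value is 2.976 × 5/9 = 1.65.

1.65 Ω per °F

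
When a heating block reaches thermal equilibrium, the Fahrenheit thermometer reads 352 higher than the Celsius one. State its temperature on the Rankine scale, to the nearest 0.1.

1211.7°R

Let x be the Celsius reading; then the Fahrenheit reading is 1.8·x + 32.
(1.8·x + 32) - x = 352  ⇒  (0.8)·x = 320  ⇒  x = 400.0000°C.
In Rankine: 400.0000 × 1.8 + 491.67 = 1211.7°R.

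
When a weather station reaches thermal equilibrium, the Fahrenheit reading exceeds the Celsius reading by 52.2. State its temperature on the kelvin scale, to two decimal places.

298.40 K

Let x be the Fahrenheit reading; then the Celsius reading is 5/9·x - 17.7778.
(5/9·x - 17.7778) - x = -52.2  ⇒  (-4/9)·x = -34.4222  ⇒  x = 77.4500°F.
In Celsius: (77.45 - 32) × 5/9 = 25.2500°C.
In kelvin: 25.2500 + 273.15 = 298.40 K.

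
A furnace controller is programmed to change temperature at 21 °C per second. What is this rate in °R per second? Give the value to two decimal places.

37.80 °R/second

Since only a temperature interval is involved, the additive offset between the scales drops out.
A change of 1°C is a change of 1.8°R, so 21 × 1.8 = 37.80.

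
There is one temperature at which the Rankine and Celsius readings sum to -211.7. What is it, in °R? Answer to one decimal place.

Let R be the Rankine reading. The Celsius reading is C = 5/9·R - 273.15.
Require R + C = -211.7: (14/9)·R - 273.15 = -211.7.
R = (-211.7 + 273.15) / (14/9) = 39.5.

39.5°R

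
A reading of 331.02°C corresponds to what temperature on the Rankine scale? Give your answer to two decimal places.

In Rankine: 331.0200 × 1.8 + 491.67 = 1087.51°R.

1087.51°R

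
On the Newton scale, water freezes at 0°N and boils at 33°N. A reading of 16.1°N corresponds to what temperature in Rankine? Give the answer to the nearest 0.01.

579.49°R

Linear interpolation between the fixed points: C = (16.1 - 0) × 100 / (33 - 0) = 48.7879°C.
Then 48.7879 × 1.8 + 491.67 = 579.49°R.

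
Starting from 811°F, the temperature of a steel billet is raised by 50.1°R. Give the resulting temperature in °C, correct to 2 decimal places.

460.61°C

Initial temperature in Celsius: (811 - 32) × 5/9 = 432.7778°C.
The 50.1°R change is an interval, so only the factor 5/9 applies: +50.1 × 5/9 = +27.8333°C.
Final Celsius temperature: 432.7778 + 27.8333 = 460.6111°C.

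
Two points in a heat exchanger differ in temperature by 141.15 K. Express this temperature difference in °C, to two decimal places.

Kelvin and Celsius degrees are the same size, so the interval is unchanged: 141.15.

141.15°C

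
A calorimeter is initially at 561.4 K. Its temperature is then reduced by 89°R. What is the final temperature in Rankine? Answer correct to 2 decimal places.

Initial temperature in Celsius: 561.4 - 273.15 = 288.2500°C.
The 89°R change is an interval, so only the factor 5/9 applies: -89 × 5/9 = -49.4444°C.
Final Celsius temperature: 288.2500 - 49.4444 = 238.8056°C.
In Rankine: 238.8056 × 1.8 + 491.67 = 921.52°R.

921.52°R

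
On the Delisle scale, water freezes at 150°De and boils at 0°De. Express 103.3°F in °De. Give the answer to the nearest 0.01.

First in Celsius: (103.3 - 32) × 5/9 = 39.6111°C.
Linearly onto the Delisle scale: 150 + (39.6111 / 100) × (0 - 150) = 90.58°De.

90.58°De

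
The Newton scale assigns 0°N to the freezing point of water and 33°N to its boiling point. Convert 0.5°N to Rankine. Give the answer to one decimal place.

494.4°R

Linear interpolation between the fixed points: C = (0.5 - 0) × 100 / (33 - 0) = 1.5152°C.
Then 1.5152 × 1.8 + 491.67 = 494.4°R.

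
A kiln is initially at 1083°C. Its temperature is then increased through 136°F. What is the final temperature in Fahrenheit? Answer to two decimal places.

2117.40°F

The 136°F change is an interval, so only the factor 5/9 applies: +136 × 5/9 = +75.5556°C.
Final Celsius temperature: 1083.0000 + 75.5556 = 1158.5556°C.
In Fahrenheit: 1158.5556 × 1.8 + 32 = 2117.40°F.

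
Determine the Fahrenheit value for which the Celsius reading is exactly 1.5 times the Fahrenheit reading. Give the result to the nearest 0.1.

Let F be the Fahrenheit reading. The Celsius reading is C = 5/9·F - 17.7778.
Require C = 1.5·F: 5/9·F - 17.7778 = 1.5·F.
(-17/18)·F = 17.7778  ⇒  F = -18.8.

-18.8°F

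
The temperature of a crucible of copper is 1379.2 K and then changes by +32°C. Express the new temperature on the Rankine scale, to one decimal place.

2540.2°R

Initial temperature in Celsius: 1379.2 - 273.15 = 1106.0500°C.
Final Celsius temperature: 1106.0500 + 32.0000 = 1138.0500°C.
In Rankine: 1138.0500 × 1.8 + 491.67 = 2540.2°R.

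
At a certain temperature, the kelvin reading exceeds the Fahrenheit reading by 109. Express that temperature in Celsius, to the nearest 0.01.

Let x be the Fahrenheit reading; then the kelvin reading is 5/9·x + 255.372.
(5/9·x + 255.372) - x = 109  ⇒  (-4/9)·x = -146.372  ⇒  x = 329.3375°F.
In Celsius: (329.3375 - 32) × 5/9 = 165.19°C.

165.19°C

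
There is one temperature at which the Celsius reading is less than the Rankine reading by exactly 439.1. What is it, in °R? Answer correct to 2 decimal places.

Let R be the Rankine reading. The Celsius reading is C = 5/9·R - 273.15.
Require C - R = -439.1: (-4/9)·R - 273.15 = -439.1.
R = (-439.1 + 273.15) / (-4/9) = 373.39.

373.39°R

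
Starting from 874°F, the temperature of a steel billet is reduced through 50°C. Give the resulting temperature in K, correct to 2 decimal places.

Initial temperature in Celsius: (874 - 32) × 5/9 = 467.7778°C.
Final Celsius temperature: 467.7778 - 50.0000 = 417.7778°C.
In kelvin: 417.7778 + 273.15 = 690.93 K.

690.93 K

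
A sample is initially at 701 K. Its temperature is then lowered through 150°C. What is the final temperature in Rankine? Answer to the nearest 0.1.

991.8°R

Initial temperature in Celsius: 701 - 273.15 = 427.8500°C.
Final Celsius temperature: 427.8500 - 150.0000 = 277.8500°C.
In Rankine: 277.8500 × 1.8 + 491.67 = 991.8°R.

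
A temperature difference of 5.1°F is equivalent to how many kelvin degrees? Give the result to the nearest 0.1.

2.8 K

Only the scale ratio 5/9 matters for a change in temperature.
5.1 × 5/9 = 2.8.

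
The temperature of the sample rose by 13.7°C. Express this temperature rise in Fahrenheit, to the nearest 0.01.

An interval of 1°C corresponds to 1.8°F.
13.7 × 1.8 = 24.66.

24.66°F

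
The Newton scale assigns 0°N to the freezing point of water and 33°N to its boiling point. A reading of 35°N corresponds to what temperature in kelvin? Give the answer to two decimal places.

Linear interpolation between the fixed points: C = (35 - 0) × 100 / (33 - 0) = 106.0606°C.
Then 106.0606 + 273.15 = 379.21 K.

379.21 K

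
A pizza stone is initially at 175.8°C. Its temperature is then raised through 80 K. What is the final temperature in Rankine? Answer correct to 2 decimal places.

The 80 K change is an interval; Kelvin and Celsius degrees are the same size, so ΔC = +80°C.
Final Celsius temperature: 175.8000 + 80.0000 = 255.8000°C.
In Rankine: 255.8000 × 1.8 + 491.67 = 952.11°R.

952.11°R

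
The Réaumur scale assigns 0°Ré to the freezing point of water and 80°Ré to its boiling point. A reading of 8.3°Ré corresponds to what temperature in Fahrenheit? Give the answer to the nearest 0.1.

50.7°F

Linear interpolation between the fixed points: C = (8.3 - 0) × 100 / (80 - 0) = 10.3750°C.
Then 10.3750 × 1.8 + 32 = 50.7°F.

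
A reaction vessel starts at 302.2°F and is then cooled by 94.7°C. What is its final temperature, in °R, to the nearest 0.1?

591.4°R

Initial temperature in Celsius: (302.2 - 32) × 5/9 = 150.1111°C.
Final Celsius temperature: 150.1111 - 94.7000 = 55.4111°C.
In Rankine: 55.4111 × 1.8 + 491.67 = 591.4°R.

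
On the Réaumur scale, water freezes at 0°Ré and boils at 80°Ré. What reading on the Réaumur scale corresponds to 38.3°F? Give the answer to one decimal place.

2.8°Ré

First in Celsius: (38.3 - 32) × 5/9 = 3.5000°C.
Linearly onto the Réaumur scale: 0 + (3.5000 / 100) × (80 - 0) = 2.8°Ré.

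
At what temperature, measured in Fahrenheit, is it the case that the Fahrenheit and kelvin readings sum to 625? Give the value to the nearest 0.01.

Let F be the Fahrenheit reading. The kelvin reading is K = 5/9·F + 255.372.
Require F + K = 625: (14/9)·F + 255.372 = 625.
F = (625 - 255.372) / (14/9) = 237.62.

237.62°F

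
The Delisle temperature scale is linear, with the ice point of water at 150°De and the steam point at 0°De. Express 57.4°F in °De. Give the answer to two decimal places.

128.83°De

First in Celsius: (57.4 - 32) × 5/9 = 14.1111°C.
Linearly onto the Delisle scale: 150 + (14.1111 / 100) × (0 - 150) = 128.83°De.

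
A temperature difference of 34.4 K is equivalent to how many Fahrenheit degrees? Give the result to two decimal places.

Only the scale ratio 1.8 matters for a change in temperature.
34.4 × 1.8 = 61.92.

61.92°F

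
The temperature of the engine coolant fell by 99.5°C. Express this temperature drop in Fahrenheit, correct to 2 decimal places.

For a temperature interval the offset drops out; only the factor 1.8 applies.
99.5 × 1.8 = 179.10.

179.10°F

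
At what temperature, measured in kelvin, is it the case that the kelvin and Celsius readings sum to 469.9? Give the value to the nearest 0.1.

371.5 K

Let K be the kelvin reading. The Celsius reading is C = 1·K - 273.15.
Require K + C = 469.9: (2)·K - 273.15 = 469.9.
K = (469.9 + 273.15) / (2) = 371.5.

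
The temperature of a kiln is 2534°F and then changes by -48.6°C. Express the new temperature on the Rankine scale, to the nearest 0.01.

2906.19°R

Initial temperature in Celsius: (2534 - 32) × 5/9 = 1390.0000°C.
Final Celsius temperature: 1390.0000 - 48.6000 = 1341.4000°C.
In Rankine: 1341.4000 × 1.8 + 491.67 = 2906.19°R.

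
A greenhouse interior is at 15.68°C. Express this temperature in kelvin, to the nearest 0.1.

288.8 K

In kelvin: 15.6800 + 273.15 = 288.8 K.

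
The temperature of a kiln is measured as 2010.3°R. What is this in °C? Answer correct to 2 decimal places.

In Celsius: (2010.3 - 491.67) × 5/9 = 843.6833°C.

843.68°C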